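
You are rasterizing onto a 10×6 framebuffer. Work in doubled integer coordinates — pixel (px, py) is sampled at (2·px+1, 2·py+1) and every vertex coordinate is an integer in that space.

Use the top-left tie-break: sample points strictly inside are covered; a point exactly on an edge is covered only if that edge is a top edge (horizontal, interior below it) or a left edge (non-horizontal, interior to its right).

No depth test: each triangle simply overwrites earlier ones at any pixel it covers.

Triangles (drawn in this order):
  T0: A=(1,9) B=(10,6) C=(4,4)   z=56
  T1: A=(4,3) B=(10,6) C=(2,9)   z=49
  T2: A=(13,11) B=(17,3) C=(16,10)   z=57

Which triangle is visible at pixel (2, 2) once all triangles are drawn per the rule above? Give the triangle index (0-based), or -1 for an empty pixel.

T0:
  2·area = 36  (B↔C swapped to make it positive)
  edge (1, 9)→(4, 4): d=(3,-5) top-left  bias=+0
  edge (4, 4)→(10, 6): d=(6,2) right/bottom  bias=-1
  edge (10, 6)→(1, 9): d=(-9,3) right/bottom  bias=-1
    (0,1)@(1, 3): e=[-18,0,54] → ·  [on edge]
    (9,1)@(19, 3): e=[72,-36,0] → ·  [on edge]
    (2,2)@(5, 5): e=[8,4,24] → #
    (3,2)@(7, 5): e=[18,0,18] → ·  [on edge]
    (6,2)@(13, 5): e=[48,-12,0] → ·  [on edge]
    (1,3)@(3, 7): e=[4,20,12] → #
    (3,3)@(7, 7): e=[24,12,0] → ·  [on edge]
    (6,3)@(13, 7): e=[54,0,-18] → ·  [on edge]
    (0,4)@(1, 9): e=[0,36,0] → ·  [on edge]
    (1,4)@(3, 9): e=[10,32,-6] → ·
    (2,4)@(5, 9): e=[20,28,-12] → ·
    (9,4)@(19, 9): e=[90,0,-54] → ·  [on edge]
  covered (3 px):
    · · · · · · · · · ·
    · · · · · · · · · ·
    · · # · · · · · · ·
    · # # · · · · · · ·
    · · · · · · · · · ·
    · · · · · · · · · ·
T1:
  2·area = 42
  edge (4, 3)→(10, 6): d=(6,3) right/bottom  bias=-1
  edge (10, 6)→(2, 9): d=(-8,3) right/bottom  bias=-1
  edge (2, 9)→(4, 3): d=(2,-6) top-left  bias=+0
    (2,2)@(5, 5): e=[9,23,10] → #
    (3,2)@(7, 5): e=[3,17,22] → #
    (4,2)@(9, 5): e=[-3,11,34] → ·
    (1,3)@(3, 7): e=[27,13,2] → #
    (4,3)@(9, 7): e=[9,-5,38] → ·
    (1,4)@(3, 9): e=[39,-3,6] → ·
    (2,4)@(5, 9): e=[33,-9,18] → ·
    (3,4)@(7, 9): e=[27,-15,30] → ·
  covered (5 px):
    · · · · · · · · · ·
    · · · · · · · · · ·
    · · # # · · · · · ·
    · # # # · · · · · ·
    · · · · · · · · · ·
    · · · · · · · · · ·
T2:
  2·area = 20
  edge (13, 11)→(17, 3): d=(4,-8) top-left  bias=+0
  edge (17, 3)→(16, 10): d=(-1,7) right/bottom  bias=-1
  edge (16, 10)→(13, 11): d=(-3,1) right/bottom  bias=-1
    (8,1)@(17, 3): e=[0,0,20] → ·  [on edge]
    (7,3)@(15, 7): e=[0,10,10] → #  [on edge]
    (8,3)@(17, 7): e=[16,-4,8] → ·
    (7,4)@(15, 9): e=[8,8,4] → #
    (8,4)@(17, 9): e=[24,-6,2] → ·
    (9,4)@(19, 9): e=[40,-20,0] → ·  [on edge]
    (6,5)@(13, 11): e=[0,20,0] → ·  [on edge]
    (7,5)@(15, 11): e=[16,6,-2] → ·
  covered (2 px):
    · · · · · · · · · ·
    · · · · · · · · · ·
    · · · · · · · · · ·
    · · · · · · · # · ·
    · · · · · · · # · ·
    · · · · · · · · · ·

Z-buffer (winner per pixel, '.' = empty):
  . . . . . . . . . .
  . . . . . . . . . .
  . . 1 1 . . . . . .
  . 1 1 1 . . . 2 . .
  . . . . . . . 2 . .
  . . . . . . . . . .

Result: 1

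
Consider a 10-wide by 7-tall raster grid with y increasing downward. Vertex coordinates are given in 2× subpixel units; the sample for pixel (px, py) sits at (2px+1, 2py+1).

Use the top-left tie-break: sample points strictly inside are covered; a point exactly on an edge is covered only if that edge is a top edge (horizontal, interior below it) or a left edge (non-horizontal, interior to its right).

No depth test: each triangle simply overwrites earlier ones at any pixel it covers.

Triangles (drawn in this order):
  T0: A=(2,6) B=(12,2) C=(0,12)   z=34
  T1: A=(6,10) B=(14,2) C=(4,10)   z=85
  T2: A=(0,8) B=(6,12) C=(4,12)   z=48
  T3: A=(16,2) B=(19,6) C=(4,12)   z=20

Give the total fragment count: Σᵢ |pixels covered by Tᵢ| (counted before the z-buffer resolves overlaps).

T0:
  2·area = 52
  edge (2, 6)→(12, 2): d=(10,-4) top-left  bias=+0
  edge (12, 2)→(0, 12): d=(-12,10) right/bottom  bias=-1
  edge (0, 12)→(2, 6): d=(2,-6) top-left  bias=+0
    (1,1)@(3, 3): e=[-26,78,0] → .  [on edge]
    (2,2)@(5, 5): e=[2,34,16] → X
    (3,2)@(7, 5): e=[10,14,28] → X
    (4,2)@(9, 5): e=[18,-6,40] → .
    (1,3)@(3, 7): e=[14,30,8] → X
    (3,3)@(7, 7): e=[30,-10,32] → .
    (0,4)@(1, 9): e=[26,26,0] → X  [on edge]
    (2,4)@(5, 9): e=[42,-14,24] → .
    (0,5)@(1, 11): e=[46,2,4] → X
    (1,5)@(3, 11): e=[54,-18,16] → .
    (0,6)@(1, 13): e=[66,-22,8] → .
  covered (7 px):
    . . . . . . . . . .
    . . . . . . . . . .
    . . X X . . . . . .
    . X X . . . . . . .
    X X . . . . . . . .
    X . . . . . . . . .
    . . . . . . . . . .
T1:
  2·area = 16  (B↔C swapped to make it positive)
  edge (6, 10)→(4, 10): d=(-2,0) right/bottom  bias=-1
  edge (4, 10)→(14, 2): d=(10,-8) top-left  bias=+0
  edge (14, 2)→(6, 10): d=(-8,8) right/bottom  bias=-1
    (7,0)@(15, 1): e=[18,-2,0] → .  [on edge]
    (6,1)@(13, 3): e=[14,2,0] → .  [on edge]
    (5,2)@(11, 5): e=[10,6,0] → .  [on edge]
    (4,3)@(9, 7): e=[6,10,0] → .  [on edge]
    (3,4)@(7, 9): e=[2,14,0] → .  [on edge]
    (2,5)@(5, 11): e=[-2,18,0] → .  [on edge]
    (1,6)@(3, 13): e=[-6,22,0] → .  [on edge]
  covered (0 px):
    . . . . . . . . . .
    . . . . . . . . . .
    . . . . . . . . . .
    . . . . . . . . . .
    . . . . . . . . . .
    . . . . . . . . . .
    . . . . . . . . . .
T2:
  2·area = 8
  edge (0, 8)→(6, 12): d=(6,4) right/bottom  bias=-1
  edge (6, 12)→(4, 12): d=(-2,0) right/bottom  bias=-1
  edge (4, 12)→(0, 8): d=(-4,-4) top-left  bias=+0
    (0,4)@(1, 9): e=[2,6,0] → X  [on edge]
    (1,4)@(3, 9): e=[-6,6,8] → .
    (0,5)@(1, 11): e=[14,2,-8] → .
    (1,5)@(3, 11): e=[6,2,0] → X  [on edge]
    (2,5)@(5, 11): e=[-2,2,8] → .
    (1,6)@(3, 13): e=[18,-2,-8] → .
    (2,6)@(5, 13): e=[10,-2,0] → .  [on edge]
  covered (2 px):
    . . . . . . . . . .
    . . . . . . . . . .
    . . . . . . . . . .
    . . . . . . . . . .
    X . . . . . . . . .
    . X . . . . . . . .
    . . . . . . . . . .
T3:
  2·area = 78
  edge (16, 2)→(19, 6): d=(3,4) right/bottom  bias=-1
  edge (19, 6)→(4, 12): d=(-15,6) right/bottom  bias=-1
  edge (4, 12)→(16, 2): d=(12,-10) top-left  bias=+0
    (7,1)@(15, 3): e=[7,69,2] → X
    (8,1)@(17, 3): e=[-1,57,22] → .
    (6,2)@(13, 5): e=[21,51,6] → X
    (8,2)@(17, 5): e=[5,27,46] → X
    (9,2)@(19, 5): e=[-3,15,66] → .
    (5,3)@(11, 7): e=[35,33,10] → X
    (8,3)@(17, 7): e=[11,-3,70] → .
    (4,4)@(9, 9): e=[49,15,14] → X
    (6,4)@(13, 9): e=[33,-9,54] → .
    (7,4)@(15, 9): e=[25,-21,74] → .
    (4,5)@(9, 11): e=[55,-15,38] → .
    (5,5)@(11, 11): e=[47,-27,58] → .
  covered (9 px):
    . . . . . . . . . .
    . . . . . . . X . .
    . . . . . . X X X .
    . . . . . X X X . .
    . . . . X X . . . .
    . . . . . . . . . .
    . . . . . . . . . .

Final: 18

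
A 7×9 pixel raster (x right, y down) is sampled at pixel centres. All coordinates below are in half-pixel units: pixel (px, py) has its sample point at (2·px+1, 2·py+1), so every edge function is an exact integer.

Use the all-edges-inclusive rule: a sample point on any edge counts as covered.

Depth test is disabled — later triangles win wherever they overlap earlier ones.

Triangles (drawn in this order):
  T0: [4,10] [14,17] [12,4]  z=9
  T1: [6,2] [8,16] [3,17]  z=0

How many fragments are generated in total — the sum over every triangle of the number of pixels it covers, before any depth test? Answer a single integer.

T0:
  2·area = 116  (B↔C swapped to make it positive)
  edge (4, 10)→(12, 4): d=(8,-6) inclusive
  edge (12, 4)→(14, 17): d=(2,13) inclusive
  edge (14, 17)→(4, 10): d=(-10,-7) inclusive
    (5,2)@(11, 5): e=[2,15,99] → █
    (6,2)@(13, 5): e=[14,-11,113] → ·
    (4,3)@(9, 7): e=[6,45,65] → █
    (6,3)@(13, 7): e=[30,-7,93] → ·
    (3,4)@(7, 9): e=[10,75,31] → █
    (6,4)@(13, 9): e=[46,-3,73] → ·
    (3,5)@(7, 11): e=[26,79,11] → █
    (6,5)@(13, 11): e=[62,1,53] → █
    (3,6)@(7, 13): e=[42,83,-9] → ·
    (4,6)@(9, 13): e=[54,57,5] → █
    (4,7)@(9, 15): e=[70,61,-15] → ·
    (5,7)@(11, 15): e=[82,35,-1] → ·
  covered (14 px):
    · · · · · · ·
    · · · · · · ·
    · · · · · █ ·
    · · · · █ █ ·
    · · · █ █ █ ·
    · · · █ █ █ █
    · · · · █ █ █
    · · · · · · █
    · · · · · · ·
T1:
  2·area = 72
  edge (6, 2)→(8, 16): d=(2,14) inclusive
  edge (8, 16)→(3, 17): d=(-5,1) inclusive
  edge (3, 17)→(6, 2): d=(3,-15) inclusive
    (2,3)@(5, 7): e=[24,48,0] → █  [on edge]
    (3,3)@(7, 7): e=[-4,46,30] → ·
    (2,4)@(5, 9): e=[28,38,6] → █
    (3,4)@(7, 9): e=[0,36,36] → █  [on edge]
    (4,4)@(9, 9): e=[-28,34,66] → ·
    (2,5)@(5, 11): e=[32,28,12] → █
    (4,5)@(9, 11): e=[-24,24,72] → ·
    (2,6)@(5, 13): e=[36,18,18] → █
    (4,6)@(9, 13): e=[-20,14,78] → ·
    (2,7)@(5, 15): e=[40,8,24] → █
    (4,7)@(9, 15): e=[-16,4,84] → ·
    (6,7)@(13, 15): e=[-72,0,144] → ·  [on edge]
    (1,8)@(3, 17): e=[72,0,0] → █  [on edge]
  covered (10 px):
    · · · · · · ·
    · · · · · · ·
    · · · · · · ·
    · · █ · · · ·
    · · █ █ · · ·
    · · █ █ · · ·
    · · █ █ · · ·
    · · █ █ · · ·
    · █ · · · · ·

Final: 24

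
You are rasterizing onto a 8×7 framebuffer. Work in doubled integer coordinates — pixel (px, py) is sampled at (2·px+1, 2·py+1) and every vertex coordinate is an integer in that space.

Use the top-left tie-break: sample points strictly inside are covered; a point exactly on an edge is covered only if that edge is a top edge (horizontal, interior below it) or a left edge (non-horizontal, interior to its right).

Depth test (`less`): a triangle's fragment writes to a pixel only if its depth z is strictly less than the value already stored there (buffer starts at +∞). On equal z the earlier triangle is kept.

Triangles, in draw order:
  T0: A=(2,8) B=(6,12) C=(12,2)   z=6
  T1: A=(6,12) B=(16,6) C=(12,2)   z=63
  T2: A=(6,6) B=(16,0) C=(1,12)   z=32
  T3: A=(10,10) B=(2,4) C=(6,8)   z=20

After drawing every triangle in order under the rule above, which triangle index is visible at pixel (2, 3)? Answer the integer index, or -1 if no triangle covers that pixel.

T0:
  2·area = 64  (B↔C swapped to make it positive)
  edge (2, 8)→(12, 2): d=(10,-6) top-left  bias=+0
  edge (12, 2)→(6, 12): d=(-6,10) right/bottom  bias=-1
  edge (6, 12)→(2, 8): d=(-4,-4) top-left  bias=+0
    (5,1)@(11, 3): e=[4,4,56] → █
    (6,1)@(13, 3): e=[16,-16,64] → ·
    (3,2)@(7, 5): e=[0,32,32] → █  [on edge]
    (4,2)@(9, 5): e=[12,12,40] → █
    (5,2)@(11, 5): e=[24,-8,48] → ·
    (0,3)@(1, 7): e=[-16,80,0] → ·  [on edge]
    (2,3)@(5, 7): e=[8,40,16] → █
    (4,3)@(9, 7): e=[32,0,32] → ·  [on edge]
    (1,4)@(3, 9): e=[16,48,0] → █  [on edge]
    (4,4)@(9, 9): e=[52,-12,24] → ·
    (1,5)@(3, 11): e=[36,36,-8] → ·
    (2,5)@(5, 11): e=[48,16,0] → █  [on edge]
    (3,6)@(7, 13): e=[80,-16,0] → ·  [on edge]
  covered (9 px):
    · · · · · · · ·
    · · · · · █ · ·
    · · · █ █ · · ·
    · · █ █ · · · ·
    · █ █ █ · · · ·
    · · █ · · · · ·
    · · · · · · · ·
T1:
  2·area = 64  (B↔C swapped to make it positive)
  edge (6, 12)→(12, 2): d=(6,-10) top-left  bias=+0
  edge (12, 2)→(16, 6): d=(4,4) right/bottom  bias=-1
  edge (16, 6)→(6, 12): d=(-10,6) right/bottom  bias=-1
    (5,0)@(11, 1): e=[-16,0,80] → ·  [on edge]
    (6,1)@(13, 3): e=[16,0,48] → ·  [on edge]
    (5,2)@(11, 5): e=[8,16,40] → █
    (6,2)@(13, 5): e=[28,8,28] → █
    (7,2)@(15, 5): e=[48,0,16] → ·  [on edge]
    (4,3)@(9, 7): e=[0,32,32] → █  [on edge]
    (7,3)@(15, 7): e=[60,8,-4] → ·
    (4,4)@(9, 9): e=[12,40,12] → █
    (5,4)@(11, 9): e=[32,32,0] → ·  [on edge]
    (6,4)@(13, 9): e=[52,24,-12] → ·
    (3,5)@(7, 11): e=[4,56,4] → █
    (4,5)@(9, 11): e=[24,48,-8] → ·
  covered (7 px):
    · · · · · · · ·
    · · · · · · · ·
    · · · · · █ █ ·
    · · · · █ █ █ ·
    · · · · █ · · ·
    · · · █ · · · ·
    · · · · · · · ·
T2:
  2·area = 30
  edge (6, 6)→(16, 0): d=(10,-6) top-left  bias=+0
  edge (16, 0)→(1, 12): d=(-15,12) right/bottom  bias=-1
  edge (1, 12)→(6, 6): d=(5,-6) top-left  bias=+0
    (5,1)@(11, 3): e=[0,15,15] → █  [on edge]
    (6,1)@(13, 3): e=[12,-9,27] → ·
    (4,2)@(9, 5): e=[8,9,13] → █
    (5,2)@(11, 5): e=[20,-15,25] → ·
    (3,3)@(7, 7): e=[16,3,11] → █
    (4,3)@(9, 7): e=[28,-21,23] → ·
    (0,4)@(1, 9): e=[0,45,-15] → ·  [on edge]
    (3,4)@(7, 9): e=[36,-27,21] → ·
  covered (3 px):
    · · · · · · · ·
    · · · · · █ · ·
    · · · · █ · · ·
    · · · █ · · · ·
    · · · · · · · ·
    · · · · · · · ·
    · · · · · · · ·
T3:
  2·area = 8  (B↔C swapped to make it positive)
  edge (10, 10)→(6, 8): d=(-4,-2) top-left  bias=+0
  edge (6, 8)→(2, 4): d=(-4,-4) top-left  bias=+0
  edge (2, 4)→(10, 10): d=(8,6) right/bottom  bias=-1
    (0,1)@(1, 3): e=[10,0,-2] → ·  [on edge]
    (1,2)@(3, 5): e=[6,0,2] → █  [on edge]
    (2,2)@(5, 5): e=[10,8,-10] → ·
    (1,3)@(3, 7): e=[-2,-8,18] → ·
    (2,3)@(5, 7): e=[2,0,6] → █  [on edge]
    (3,3)@(7, 7): e=[6,8,-6] → ·
    (2,4)@(5, 9): e=[-6,-8,22] → ·
    (3,4)@(7, 9): e=[-2,0,10] → ·  [on edge]
    (4,5)@(9, 11): e=[-6,0,14] → ·  [on edge]
    (5,6)@(11, 13): e=[-10,0,18] → ·  [on edge]
  covered (2 px):
    · · · · · · · ·
    · · · · · · · ·
    · █ · · · · · ·
    · · █ · · · · ·
    · · · · · · · ·
    · · · · · · · ·
    · · · · · · · ·

Z-buffer (winner per pixel, '.' = empty):
  . . . . . . . .
  . . . . . 0 . .
  . 3 . 0 0 1 1 .
  . . 0 0 1 1 1 .
  . 0 0 0 1 . . .
  . . 0 1 . . . .
  . . . . . . . .

Final: 0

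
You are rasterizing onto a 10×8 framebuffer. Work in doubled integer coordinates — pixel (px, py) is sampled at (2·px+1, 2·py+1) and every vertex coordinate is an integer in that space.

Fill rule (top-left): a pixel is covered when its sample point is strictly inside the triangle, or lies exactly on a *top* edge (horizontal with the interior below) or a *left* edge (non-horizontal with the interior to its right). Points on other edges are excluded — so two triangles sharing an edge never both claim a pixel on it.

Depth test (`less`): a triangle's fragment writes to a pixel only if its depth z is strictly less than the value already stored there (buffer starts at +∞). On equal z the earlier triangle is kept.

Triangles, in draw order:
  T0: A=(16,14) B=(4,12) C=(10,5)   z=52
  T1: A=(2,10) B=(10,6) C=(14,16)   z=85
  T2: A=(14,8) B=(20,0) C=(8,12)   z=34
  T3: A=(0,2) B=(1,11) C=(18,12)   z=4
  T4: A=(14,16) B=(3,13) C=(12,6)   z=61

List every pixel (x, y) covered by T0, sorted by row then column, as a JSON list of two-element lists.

T0:
  2·area = 96
  edge (16, 14)→(4, 12): d=(-12,-2) top-left  bias=+0
  edge (4, 12)→(10, 5): d=(6,-7) top-left  bias=+0
  edge (10, 5)→(16, 14): d=(6,9) right/bottom  bias=-1
    (4,3)@(9, 7): e=[70,5,21] → X
    (5,3)@(11, 7): e=[74,19,3] → X
    (6,3)@(13, 7): e=[78,33,-15] → .
    (3,4)@(7, 9): e=[42,3,51] → X
    (6,4)@(13, 9): e=[54,45,-3] → .
    (2,5)@(5, 11): e=[14,1,81] → X
    (6,5)@(13, 11): e=[30,57,9] → X
    (7,5)@(15, 11): e=[34,71,-9] → .
    (2,6)@(5, 13): e=[-10,13,93] → .
    (3,6)@(7, 13): e=[-6,27,75] → .
    (4,6)@(9, 13): e=[-2,41,57] → .
    (5,6)@(11, 13): e=[2,55,39] → X
  covered (13 px):
    . . . . . . . . . .
    . . . . . . . . . .
    . . . . . . . . . .
    . . . . X X . . . .
    . . . X X X . . . .
    . . X X X X X . . .
    . . . . . X X X . .
    . . . . . . . . . .
T1:
  2·area = 96
  edge (2, 10)→(10, 6): d=(8,-4) top-left  bias=+0
  edge (10, 6)→(14, 16): d=(4,10) right/bottom  bias=-1
  edge (14, 16)→(2, 10): d=(-12,-6) top-left  bias=+0
    (4,3)@(9, 7): e=[4,14,78] → X
    (5,3)@(11, 7): e=[12,-6,90] → .
    (2,4)@(5, 9): e=[4,62,30] → X
    (3,4)@(7, 9): e=[12,42,42] → X
    (5,4)@(11, 9): e=[28,2,66] → X
    (6,4)@(13, 9): e=[36,-18,78] → .
    (2,5)@(5, 11): e=[20,70,6] → X
    (6,5)@(13, 11): e=[52,-10,54] → .
    (2,6)@(5, 13): e=[36,78,-18] → .
    (3,6)@(7, 13): e=[44,58,-6] → .
    (4,6)@(9, 13): e=[52,38,6] → X
    (6,6)@(13, 13): e=[68,-2,30] → .
  covered (12 px):
    . . . . . . . . . .
    . . . . . . . . . .
    . . . . . . . . . .
    . . . . X . . . . .
    . . X X X X . . . .
    . . X X X X . . . .
    . . . . X X . . . .
    . . . . . . X . . .
T2:
  2·area = 24  (B↔C swapped to make it positive)
  edge (14, 8)→(8, 12): d=(-6,4) right/bottom  bias=-1
  edge (8, 12)→(20, 0): d=(12,-12) top-left  bias=+0
  edge (20, 0)→(14, 8): d=(-6,8) right/bottom  bias=-1
    (9,0)@(19, 1): e=[22,0,2] → X  [on edge]
    (8,1)@(17, 3): e=[18,0,6] → X  [on edge]
    (9,1)@(19, 3): e=[10,24,-10] → .
    (7,2)@(15, 5): e=[14,0,10] → X  [on edge]
    (8,2)@(17, 5): e=[6,24,-6] → .
    (6,3)@(13, 7): e=[10,0,14] → X  [on edge]
    (7,3)@(15, 7): e=[2,24,-2] → .
    (5,4)@(11, 9): e=[6,0,18] → X  [on edge]
    (6,4)@(13, 9): e=[-2,24,2] → .
    (4,5)@(9, 11): e=[2,0,22] → X  [on edge]
    (5,5)@(11, 11): e=[-6,24,6] → .
    (3,6)@(7, 13): e=[-2,0,26] → .  [on edge]
    (2,7)@(5, 15): e=[-6,0,30] → .  [on edge]
  covered (6 px):
    . . . . . . . . . X
    . . . . . . . . X .
    . . . . . . . X . .
    . . . . . . X . . .
    . . . . . X . . . .
    . . . . X . . . . .
    . . . . . . . . . .
    . . . . . . . . . .
T3:
  2·area = 152  (B↔C swapped to make it positive)
  edge (0, 2)→(18, 12): d=(18,10) right/bottom  bias=-1
  edge (18, 12)→(1, 11): d=(-17,-1) top-left  bias=+0
  edge (1, 11)→(0, 2): d=(-1,-9) top-left  bias=+0
    (0,1)@(1, 3): e=[8,136,8] → X
    (1,1)@(3, 3): e=[-12,138,26] → .
    (0,2)@(1, 5): e=[44,102,6] → X
    (1,2)@(3, 5): e=[24,104,24] → X
    (2,2)@(5, 5): e=[4,106,42] → X
    (3,2)@(7, 5): e=[-16,108,60] → .
    (0,3)@(1, 7): e=[80,68,4] → X
    (3,3)@(7, 7): e=[20,74,58] → X
    (4,3)@(9, 7): e=[0,76,76] → .  [on edge]
    (0,4)@(1, 9): e=[116,34,2] → X
    (4,4)@(9, 9): e=[36,42,74] → X
    (5,4)@(11, 9): e=[16,44,92] → X
    (0,5)@(1, 11): e=[152,0,0] → X  [on edge]
  covered (22 px):
    . . . . . . . . . .
    X . . . . . . . . .
    X X X . . . . . . .
    X X X X . . . . . .
    X X X X X X . . . .
    X X X X X X X X . .
    . . . . . . . . . .
    . . . . . . . . . .
T4:
  2·area = 104
  edge (14, 16)→(3, 13): d=(-11,-3) top-left  bias=+0
  edge (3, 13)→(12, 6): d=(9,-7) top-left  bias=+0
  edge (12, 6)→(14, 16): d=(2,10) right/bottom  bias=-1
    (5,0)@(11, 1): e=[156,-52,0] → .  [on edge]
    (5,3)@(11, 7): e=[90,2,12] → X
    (6,3)@(13, 7): e=[96,16,-8] → .
    (4,4)@(9, 9): e=[62,6,36] → X
    (6,4)@(13, 9): e=[74,34,-4] → .
    (3,5)@(7, 11): e=[34,10,60] → X
    (6,5)@(13, 11): e=[52,52,0] → .  [on edge]
    (1,6)@(3, 13): e=[0,0,104] → X  [on edge]
    (2,6)@(5, 13): e=[6,14,84] → X
    (6,6)@(13, 13): e=[30,70,4] → X
    (7,6)@(15, 13): e=[36,84,-16] → .
    (1,7)@(3, 15): e=[-22,18,108] → .
  covered (14 px):
    . . . . . . . . . .
    . . . . . . . . . .
    . . . . . . . . . .
    . . . . . X . . . .
    . . . . X X . . . .
    . . . X X X . . . .
    . X X X X X X . . .
    . . . . . X X . . .

Answer: [[4,3],[5,3],[3,4],[4,4],[5,4],[2,5],[3,5],[4,5],[5,5],[6,5],[5,6],[6,6],[7,6]]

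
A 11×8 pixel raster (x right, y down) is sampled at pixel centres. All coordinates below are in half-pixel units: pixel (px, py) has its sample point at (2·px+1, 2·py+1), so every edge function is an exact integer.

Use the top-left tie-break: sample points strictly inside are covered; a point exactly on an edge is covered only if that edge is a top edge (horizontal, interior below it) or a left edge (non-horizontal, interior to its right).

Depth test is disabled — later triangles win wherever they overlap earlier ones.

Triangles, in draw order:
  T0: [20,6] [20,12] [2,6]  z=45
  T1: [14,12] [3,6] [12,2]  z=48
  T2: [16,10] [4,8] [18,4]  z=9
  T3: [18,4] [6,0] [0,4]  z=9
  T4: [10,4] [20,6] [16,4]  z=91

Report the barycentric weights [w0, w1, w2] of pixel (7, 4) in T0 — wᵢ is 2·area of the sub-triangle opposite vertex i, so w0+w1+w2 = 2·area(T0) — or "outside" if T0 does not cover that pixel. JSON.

T0:
  2·area = 108
  edge (20, 6)→(20, 12): d=(0,6) right/bottom  bias=-1
  edge (20, 12)→(2, 6): d=(-18,-6) top-left  bias=+0
  edge (2, 6)→(20, 6): d=(18,0) top-left  bias=+0
    (2,3)@(5, 7): e=[90,0,18] → #  [on edge]
    (3,3)@(7, 7): e=[78,12,18] → #
    (4,3)@(9, 7): e=[66,24,18] → #
    (5,3)@(11, 7): e=[54,36,18] → #
    (6,3)@(13, 7): e=[42,48,18] → #
    (7,3)@(15, 7): e=[30,60,18] → #
    (8,3)@(17, 7): e=[18,72,18] → #
    (9,3)@(19, 7): e=[6,84,18] → #
    (10,3)@(21, 7): e=[-6,96,18] → ·
    (2,4)@(5, 9): e=[90,-36,54] → ·
    (3,4)@(7, 9): e=[78,-24,54] → ·
    (4,4)@(9, 9): e=[66,-12,54] → ·
    (5,4)@(11, 9): e=[54,0,54] → #  [on edge]
    (8,5)@(17, 11): e=[18,0,90] → #  [on edge]
  covered (15 px):
    · · · · · · · · · · ·
    · · · · · · · · · · ·
    · · · · · · · · · · ·
    · · # # # # # # # # ·
    · · · · · # # # # # ·
    · · · · · · · · # # ·
    · · · · · · · · · · ·
    · · · · · · · · · · ·
T1:
  2·area = 98
  edge (14, 12)→(3, 6): d=(-11,-6) top-left  bias=+0
  edge (3, 6)→(12, 2): d=(9,-4) top-left  bias=+0
  edge (12, 2)→(14, 12): d=(2,10) right/bottom  bias=-1
    (5,1)@(11, 3): e=[81,5,12] → #
    (6,1)@(13, 3): e=[93,13,-8] → ·
    (3,2)@(7, 5): e=[35,7,56] → #
    (4,2)@(9, 5): e=[47,15,36] → #
    (6,2)@(13, 5): e=[71,31,-4] → ·
    (2,3)@(5, 7): e=[1,17,80] → #
    (6,3)@(13, 7): e=[49,49,0] → ·  [on edge]
    (2,4)@(5, 9): e=[-21,35,84] → ·
    (3,4)@(7, 9): e=[-9,43,64] → ·
    (4,4)@(9, 9): e=[3,51,44] → #
    (6,4)@(13, 9): e=[27,67,4] → #
    (7,4)@(15, 9): e=[39,75,-16] → ·
  covered (12 px):
    · · · · · · · · · · ·
    · · · · · # · · · · ·
    · · · # # # · · · · ·
    · · # # # # · · · · ·
    · · · · # # # · · · ·
    · · · · · · # · · · ·
    · · · · · · · · · · ·
    · · · · · · · · · · ·
T2:
  2·area = 76
  edge (16, 10)→(4, 8): d=(-12,-2) top-left  bias=+0
  edge (4, 8)→(18, 4): d=(14,-4) top-left  bias=+0
  edge (18, 4)→(16, 10): d=(-2,6) right/bottom  bias=-1
    (9,0)@(19, 1): e=[114,-38,0] → ·  [on edge]
    (7,2)@(15, 5): e=[58,2,16] → #
    (8,2)@(17, 5): e=[62,10,4] → #
    (9,2)@(19, 5): e=[66,18,-8] → ·
    (4,3)@(9, 7): e=[22,6,48] → #
    (5,3)@(11, 7): e=[26,14,36] → #
    (6,3)@(13, 7): e=[30,22,24] → #
    (8,3)@(17, 7): e=[38,38,0] → ·  [on edge]
    (4,4)@(9, 9): e=[-2,34,44] → ·
    (5,4)@(11, 9): e=[2,42,32] → #
    (8,4)@(17, 9): e=[14,66,-4] → ·
    (5,5)@(11, 11): e=[-22,70,28] → ·
    (7,6)@(15, 13): e=[-38,114,0] → ·  [on edge]
  covered (9 px):
    · · · · · · · · · · ·
    · · · · · · · · · · ·
    · · · · · · · # # · ·
    · · · · # # # # · · ·
    · · · · · # # # · · ·
    · · · · · · · · · · ·
    · · · · · · · · · · ·
    · · · · · · · · · · ·
T3:
  2·area = 72  (B↔C swapped to make it positive)
  edge (18, 4)→(0, 4): d=(-18,0) right/bottom  bias=-1
  edge (0, 4)→(6, 0): d=(6,-4) top-left  bias=+0
  edge (6, 0)→(18, 4): d=(12,4) right/bottom  bias=-1
    (2,0)@(5, 1): e=[54,2,16] → #
    (3,0)@(7, 1): e=[54,10,8] → #
    (4,0)@(9, 1): e=[54,18,0] → ·  [on edge]
    (1,1)@(3, 3): e=[18,6,48] → #
    (4,1)@(9, 3): e=[18,30,24] → #
    (5,1)@(11, 3): e=[18,38,16] → #
    (6,1)@(13, 3): e=[18,46,8] → #
    (7,1)@(15, 3): e=[18,54,0] → ·  [on edge]
    (1,2)@(3, 5): e=[-18,18,72] → ·
    (2,2)@(5, 5): e=[-18,26,64] → ·
    (3,2)@(7, 5): e=[-18,34,56] → ·
    (4,2)@(9, 5): e=[-18,42,48] → ·
    (10,2)@(21, 5): e=[-18,90,0] → ·  [on edge]
  covered (8 px):
    · · # # · · · · · · ·
    · # # # # # # · · · ·
    · · · · · · · · · · ·
    · · · · · · · · · · ·
    · · · · · · · · · · ·
    · · · · · · · · · · ·
    · · · · · · · · · · ·
    · · · · · · · · · · ·
T4:
  2·area = 12  (B↔C swapped to make it positive)
  edge (10, 4)→(16, 4): d=(6,0) top-left  bias=+0
  edge (16, 4)→(20, 6): d=(4,2) right/bottom  bias=-1
  edge (20, 6)→(10, 4): d=(-10,-2) top-left  bias=+0
    (2,1)@(5, 3): e=[-6,18,0] → ·  [on edge]
    (7,2)@(15, 5): e=[6,6,0] → #  [on edge]
    (8,2)@(17, 5): e=[6,2,4] → #
    (9,2)@(19, 5): e=[6,-2,8] → ·
    (7,3)@(15, 7): e=[18,14,-20] → ·
    (8,3)@(17, 7): e=[18,10,-16] → ·
  covered (2 px):
    · · · · · · · · · · ·
    · · · · · · · · · · ·
    · · · · · · · # # · ·
    · · · · · · · · · · ·
    · · · · · · · · · · ·
    · · · · · · · · · · ·
    · · · · · · · · · · ·
    · · · · · · · · · · ·

Result: [24,54,30]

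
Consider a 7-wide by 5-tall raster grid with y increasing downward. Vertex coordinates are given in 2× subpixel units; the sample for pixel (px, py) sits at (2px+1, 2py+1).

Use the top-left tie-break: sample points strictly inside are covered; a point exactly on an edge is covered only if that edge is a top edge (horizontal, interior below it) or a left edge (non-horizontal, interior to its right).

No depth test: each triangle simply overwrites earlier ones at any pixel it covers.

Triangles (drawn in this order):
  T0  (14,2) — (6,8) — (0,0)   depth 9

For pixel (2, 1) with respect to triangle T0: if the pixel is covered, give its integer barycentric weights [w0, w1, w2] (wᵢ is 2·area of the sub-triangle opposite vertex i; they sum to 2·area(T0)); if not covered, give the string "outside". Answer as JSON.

T0:
  2·area = 100
  edge (14, 2)→(6, 8): d=(-8,6) right/bottom  bias=-1
  edge (6, 8)→(0, 0): d=(-6,-8) top-left  bias=+0
  edge (0, 0)→(14, 2): d=(14,2) right/bottom  bias=-1
    (0,0)@(1, 1): e=[86,2,12] → █
    (1,0)@(3, 1): e=[74,18,8] → █
    (2,0)@(5, 1): e=[62,34,4] → █
    (3,0)@(7, 1): e=[50,50,0] → ·  [on edge]
    (0,1)@(1, 3): e=[70,-10,40] → ·
    (1,1)@(3, 3): e=[58,6,36] → █
    (3,1)@(7, 3): e=[34,38,28] → █
    (4,1)@(9, 3): e=[22,54,24] → █
    (5,1)@(11, 3): e=[10,70,20] → █
    (6,1)@(13, 3): e=[-2,86,16] → ·
    (1,2)@(3, 5): e=[42,-6,64] → ·
    (2,2)@(5, 5): e=[30,10,60] → █
  covered (12 px):
    █ █ █ · · · ·
    · █ █ █ █ █ ·
    · · █ █ █ · ·
    · · · █ · · ·
    · · · · · · ·

Answer: [22,32,46]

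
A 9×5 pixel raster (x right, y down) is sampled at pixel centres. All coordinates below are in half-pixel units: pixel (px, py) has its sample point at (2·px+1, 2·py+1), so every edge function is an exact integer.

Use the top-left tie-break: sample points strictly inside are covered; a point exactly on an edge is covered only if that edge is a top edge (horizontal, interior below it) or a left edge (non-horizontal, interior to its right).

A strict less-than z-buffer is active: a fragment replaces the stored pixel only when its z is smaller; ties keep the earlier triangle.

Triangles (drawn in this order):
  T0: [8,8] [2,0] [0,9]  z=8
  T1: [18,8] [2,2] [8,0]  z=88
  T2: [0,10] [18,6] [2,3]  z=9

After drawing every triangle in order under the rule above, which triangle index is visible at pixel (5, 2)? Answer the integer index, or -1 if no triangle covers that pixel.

T0:
  2·area = 70  (B↔C swapped to make it positive)
  edge (8, 8)→(0, 9): d=(-8,1) right/bottom  bias=-1
  edge (0, 9)→(2, 0): d=(2,-9) top-left  bias=+0
  edge (2, 0)→(8, 8): d=(6,8) right/bottom  bias=-1
    (1,1)@(3, 3): e=[45,15,10] → █
    (2,1)@(5, 3): e=[43,33,-6] → ·
    (0,2)@(1, 5): e=[31,1,38] → █
    (2,2)@(5, 5): e=[27,37,6] → █
    (3,2)@(7, 5): e=[25,55,-10] → ·
    (0,3)@(1, 7): e=[15,5,50] → █
    (3,3)@(7, 7): e=[9,59,2] → █
    (4,3)@(9, 7): e=[7,77,-14] → ·
    (0,4)@(1, 9): e=[-1,9,62] → ·
    (1,4)@(3, 9): e=[-3,27,46] → ·
    (2,4)@(5, 9): e=[-5,45,30] → ·
    (3,4)@(7, 9): e=[-7,63,14] → ·
  covered (8 px):
    · · · · · · · · ·
    · █ · · · · · · ·
    █ █ █ · · · · · ·
    █ █ █ █ · · · · ·
    · · · · · · · · ·
T1:
  2·area = 68
  edge (18, 8)→(2, 2): d=(-16,-6) top-left  bias=+0
  edge (2, 2)→(8, 0): d=(6,-2) top-left  bias=+0
  edge (8, 0)→(18, 8): d=(10,8) right/bottom  bias=-1
    (2,0)@(5, 1): e=[34,0,34] → █  [on edge]
    (3,0)@(7, 1): e=[46,4,18] → █
    (4,0)@(9, 1): e=[58,8,2] → █
    (5,0)@(11, 1): e=[70,12,-14] → ·
    (2,1)@(5, 3): e=[2,12,54] → █
    (5,1)@(11, 3): e=[38,24,6] → █
    (6,1)@(13, 3): e=[50,28,-10] → ·
    (2,2)@(5, 5): e=[-30,24,74] → ·
    (3,2)@(7, 5): e=[-18,28,58] → ·
    (4,2)@(9, 5): e=[-6,32,42] → ·
    (5,2)@(11, 5): e=[6,36,26] → █
    (6,2)@(13, 5): e=[18,40,10] → █
  covered (9 px):
    · · █ █ █ · · · ·
    · · █ █ █ █ · · ·
    · · · · · █ █ · ·
    · · · · · · · · ·
    · · · · · · · · ·
T2:
  2·area = 118  (B↔C swapped to make it positive)
  edge (0, 10)→(2, 3): d=(2,-7) top-left  bias=+0
  edge (2, 3)→(18, 6): d=(16,3) right/bottom  bias=-1
  edge (18, 6)→(0, 10): d=(-18,4) right/bottom  bias=-1
    (1,2)@(3, 5): e=[11,29,78] → █
    (2,2)@(5, 5): e=[25,23,70] → █
    (3,2)@(7, 5): e=[39,17,62] → █
    (4,2)@(9, 5): e=[53,11,54] → █
    (5,2)@(11, 5): e=[67,5,46] → █
    (6,2)@(13, 5): e=[81,-1,38] → ·
    (0,3)@(1, 7): e=[1,67,50] → █
    (6,3)@(13, 7): e=[85,31,2] → █
    (7,3)@(15, 7): e=[99,25,-6] → ·
    (0,4)@(1, 9): e=[5,99,14] → █
    (2,4)@(5, 9): e=[33,87,-2] → ·
    (3,4)@(7, 9): e=[47,81,-10] → ·
  covered (14 px):
    · · · · · · · · ·
    · · · · · · · · ·
    · █ █ █ █ █ · · ·
    █ █ █ █ █ █ █ · ·
    █ █ · · · · · · ·

Z-buffer (winner per pixel, '.' = empty):
  . . 1 1 1 . . . .
  . 0 1 1 1 1 . . .
  0 0 0 2 2 2 1 . .
  0 0 0 0 2 2 2 . .
  2 2 . . . . . . .

Final: 2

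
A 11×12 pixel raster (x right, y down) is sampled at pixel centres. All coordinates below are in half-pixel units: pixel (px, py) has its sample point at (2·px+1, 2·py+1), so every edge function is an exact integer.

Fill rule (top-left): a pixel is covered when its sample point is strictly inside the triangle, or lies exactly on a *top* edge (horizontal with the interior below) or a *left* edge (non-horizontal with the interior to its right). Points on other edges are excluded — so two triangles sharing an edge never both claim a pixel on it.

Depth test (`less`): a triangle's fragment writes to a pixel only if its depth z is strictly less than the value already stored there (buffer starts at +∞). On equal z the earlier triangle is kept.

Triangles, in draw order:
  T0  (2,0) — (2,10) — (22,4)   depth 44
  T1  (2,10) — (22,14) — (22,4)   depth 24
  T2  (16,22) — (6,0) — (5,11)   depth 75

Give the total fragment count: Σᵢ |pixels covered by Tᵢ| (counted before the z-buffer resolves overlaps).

T0:
  2·area = 200  (B↔C swapped to make it positive)
  edge (2, 0)→(22, 4): d=(20,4) right/bottom  bias=-1
  edge (22, 4)→(2, 10): d=(-20,6) right/bottom  bias=-1
  edge (2, 10)→(2, 0): d=(0,-10) top-left  bias=+0
    (1,0)@(3, 1): e=[16,174,10] → █
    (2,0)@(5, 1): e=[8,162,30] → █
    (3,0)@(7, 1): e=[0,150,50] → ·  [on edge]
    (1,1)@(3, 3): e=[56,134,10] → █
    (3,1)@(7, 3): e=[40,110,50] → █
    (4,1)@(9, 3): e=[32,98,70] → █
    (5,1)@(11, 3): e=[24,86,90] → █
    (6,1)@(13, 3): e=[16,74,110] → █
    (7,1)@(15, 3): e=[8,62,130] → █
    (8,1)@(17, 3): e=[0,50,150] → ·  [on edge]
    (1,2)@(3, 5): e=[96,94,10] → █
    (8,2)@(17, 5): e=[40,10,150] → █
  covered (24 px):
    · █ █ · · · · · · · ·
    · █ █ █ █ █ █ █ · · ·
    · █ █ █ █ █ █ █ █ · ·
    · █ █ █ █ █ · · · · ·
    · █ █ · · · · · · · ·
    · · · · · · · · · · ·
    · · · · · · · · · · ·
    · · · · · · · · · · ·
    · · · · · · · · · · ·
    · · · · · · · · · · ·
    · · · · · · · · · · ·
    · · · · · · · · · · ·
T1:
  2·area = 200  (B↔C swapped to make it positive)
  edge (2, 10)→(22, 4): d=(20,-6) top-left  bias=+0
  edge (22, 4)→(22, 14): d=(0,10) right/bottom  bias=-1
  edge (22, 14)→(2, 10): d=(-20,-4) top-left  bias=+0
    (9,2)@(19, 5): e=[2,30,168] → █
    (10,2)@(21, 5): e=[14,10,176] → █
    (6,3)@(13, 7): e=[6,90,104] → █
    (7,3)@(15, 7): e=[18,70,112] → █
    (8,3)@(17, 7): e=[30,50,120] → █
    (3,4)@(7, 9): e=[10,150,40] → █
    (4,4)@(9, 9): e=[22,130,48] → █
    (5,4)@(11, 9): e=[34,110,56] → █
    (3,5)@(7, 11): e=[50,150,0] → █  [on edge]
    (3,6)@(7, 13): e=[90,150,-40] → ·
    (4,6)@(9, 13): e=[102,130,-32] → ·
    (5,6)@(11, 13): e=[114,110,-24] → ·
    (8,6)@(17, 13): e=[150,50,0] → █  [on edge]
  covered (26 px):
    · · · · · · · · · · ·
    · · · · · · · · · · ·
    · · · · · · · · · █ █
    · · · · · · █ █ █ █ █
    · · · █ █ █ █ █ █ █ █
    · · · █ █ █ █ █ █ █ █
    · · · · · · · · █ █ █
    · · · · · · · · · · ·
    · · · · · · · · · · ·
    · · · · · · · · · · ·
    · · · · · · · · · · ·
    · · · · · · · · · · ·
T2:
  2·area = 132  (B↔C swapped to make it positive)
  edge (16, 22)→(5, 11): d=(-11,-11) top-left  bias=+0
  edge (5, 11)→(6, 0): d=(1,-11) top-left  bias=+0
  edge (6, 0)→(16, 22): d=(10,22) right/bottom  bias=-1
    (3,1)@(7, 3): e=[110,14,8] → █
    (4,1)@(9, 3): e=[132,36,-36] → ·
    (3,2)@(7, 5): e=[88,16,28] → █
    (4,2)@(9, 5): e=[110,38,-16] → ·
    (0,3)@(1, 7): e=[0,-48,180] → ·  [on edge]
    (3,3)@(7, 7): e=[66,18,48] → █
    (4,3)@(9, 7): e=[88,40,4] → █
    (5,3)@(11, 7): e=[110,62,-40] → ·
    (1,4)@(3, 9): e=[0,-24,156] → ·  [on edge]
    (3,4)@(7, 9): e=[44,20,68] → █
    (5,4)@(11, 9): e=[88,64,-20] → ·
    (2,5)@(5, 11): e=[0,0,132] → █  [on edge]
    (5,5)@(11, 11): e=[66,66,0] → ·  [on edge]
    (3,6)@(7, 13): e=[0,24,108] → █  [on edge]
    (4,7)@(9, 15): e=[0,48,84] → █  [on edge]
    (5,8)@(11, 17): e=[0,72,60] → █  [on edge]
    (6,9)@(13, 19): e=[0,96,36] → █  [on edge]
    (7,10)@(15, 21): e=[0,120,12] → █  [on edge]
    (8,11)@(17, 23): e=[0,144,-12] → ·  [on edge]
  covered (18 px):
    · · · · · · · · · · ·
    · · · █ · · · · · · ·
    · · · █ · · · · · · ·
    · · · █ █ · · · · · ·
    · · · █ █ · · · · · ·
    · · █ █ █ · · · · · ·
    · · · █ █ █ · · · · ·
    · · · · █ █ · · · · ·
    · · · · · █ █ · · · ·
    · · · · · · █ · · · ·
    · · · · · · · █ · · ·
    · · · · · · · · · · ·

Final: 68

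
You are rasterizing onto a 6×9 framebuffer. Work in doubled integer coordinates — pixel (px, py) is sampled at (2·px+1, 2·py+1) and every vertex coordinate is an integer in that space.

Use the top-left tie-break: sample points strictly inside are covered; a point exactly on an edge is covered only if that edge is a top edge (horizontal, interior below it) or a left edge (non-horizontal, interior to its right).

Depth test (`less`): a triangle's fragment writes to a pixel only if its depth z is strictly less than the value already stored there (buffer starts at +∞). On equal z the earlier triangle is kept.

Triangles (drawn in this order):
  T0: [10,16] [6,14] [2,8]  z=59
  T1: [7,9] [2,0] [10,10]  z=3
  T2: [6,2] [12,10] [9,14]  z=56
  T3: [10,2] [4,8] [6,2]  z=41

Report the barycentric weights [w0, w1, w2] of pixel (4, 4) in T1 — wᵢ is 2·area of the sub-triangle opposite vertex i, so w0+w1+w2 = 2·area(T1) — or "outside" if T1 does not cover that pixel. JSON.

T0:
  2·area = 16
  edge (10, 16)→(6, 14): d=(-4,-2) top-left  bias=+0
  edge (6, 14)→(2, 8): d=(-4,-6) top-left  bias=+0
  edge (2, 8)→(10, 16): d=(8,8) right/bottom  bias=-1
    (0,3)@(1, 7): e=[18,-2,0] → .  [on edge]
    (1,4)@(3, 9): e=[14,2,0] → .  [on edge]
    (2,5)@(5, 11): e=[10,6,0] → .  [on edge]
    (3,6)@(7, 13): e=[6,10,0] → .  [on edge]
    (4,7)@(9, 15): e=[2,14,0] → .  [on edge]
    (5,8)@(11, 17): e=[-2,18,0] → .  [on edge]
  covered (0 px):
    . . . . . .
    . . . . . .
    . . . . . .
    . . . . . .
    . . . . . .
    . . . . . .
    . . . . . .
    . . . . . .
    . . . . . .
T1:
  2·area = 22
  edge (7, 9)→(2, 0): d=(-5,-9) top-left  bias=+0
  edge (2, 0)→(10, 10): d=(8,10) right/bottom  bias=-1
  edge (10, 10)→(7, 9): d=(-3,-1) top-left  bias=+0
    (2,2)@(5, 5): e=[2,10,10] → X
    (3,2)@(7, 5): e=[20,-10,12] → .
    (0,3)@(1, 7): e=[-44,66,0] → .  [on edge]
    (2,3)@(5, 7): e=[-8,26,4] → .
    (3,3)@(7, 7): e=[10,6,6] → X
    (4,3)@(9, 7): e=[28,-14,8] → .
    (3,4)@(7, 9): e=[0,22,0] → X  [on edge]
    (4,4)@(9, 9): e=[18,2,2] → X
    (5,4)@(11, 9): e=[36,-18,4] → .
    (3,5)@(7, 11): e=[-10,38,-6] → .
    (4,5)@(9, 11): e=[8,18,-4] → .
  covered (4 px):
    . . . . . .
    . . . . . .
    . . X . . .
    . . . X . .
    . . . X X .
    . . . . . .
    . . . . . .
    . . . . . .
    . . . . . .
T2:
  2·area = 48
  edge (6, 2)→(12, 10): d=(6,8) right/bottom  bias=-1
  edge (12, 10)→(9, 14): d=(-3,4) right/bottom  bias=-1
  edge (9, 14)→(6, 2): d=(-3,-12) top-left  bias=+0
    (3,2)@(7, 5): e=[10,35,3] → X
    (4,2)@(9, 5): e=[-6,27,27] → .
    (3,3)@(7, 7): e=[22,29,-3] → .
    (4,3)@(9, 7): e=[6,21,21] → X
    (5,3)@(11, 7): e=[-10,13,45] → .
    (4,4)@(9, 9): e=[18,15,15] → X
    (5,4)@(11, 9): e=[2,7,39] → X
    (4,5)@(9, 11): e=[30,9,9] → X
    (4,6)@(9, 13): e=[42,3,3] → X
    (5,6)@(11, 13): e=[26,-5,27] → .
    (4,7)@(9, 15): e=[54,-3,-3] → .
  covered (7 px):
    . . . . . .
    . . . . . .
    . . . X . .
    . . . . X .
    . . . . X X
    . . . . X X
    . . . . X .
    . . . . . .
    . . . . . .
T3:
  2·area = 24
  edge (10, 2)→(4, 8): d=(-6,6) right/bottom  bias=-1
  edge (4, 8)→(6, 2): d=(2,-6) top-left  bias=+0
  edge (6, 2)→(10, 2): d=(4,0) top-left  bias=+0
    (5,0)@(11, 1): e=[0,28,-4] → .  [on edge]
    (3,1)@(7, 3): e=[12,8,4] → X
    (4,1)@(9, 3): e=[0,20,4] → .  [on edge]
    (2,2)@(5, 5): e=[12,0,12] → X  [on edge]
    (3,2)@(7, 5): e=[0,12,12] → .  [on edge]
    (2,3)@(5, 7): e=[0,4,20] → .  [on edge]
    (1,4)@(3, 9): e=[0,-4,28] → .  [on edge]
    (0,5)@(1, 11): e=[0,-12,36] → .  [on edge]
    (1,5)@(3, 11): e=[-12,0,36] → .  [on edge]
    (0,8)@(1, 17): e=[-36,0,60] → .  [on edge]
  covered (2 px):
    . . . . . .
    . . . X . .
    . . X . . .
    . . . . . .
    . . . . . .
    . . . . . .
    . . . . . .
    . . . . . .
    . . . . . .

Final: [2,2,18]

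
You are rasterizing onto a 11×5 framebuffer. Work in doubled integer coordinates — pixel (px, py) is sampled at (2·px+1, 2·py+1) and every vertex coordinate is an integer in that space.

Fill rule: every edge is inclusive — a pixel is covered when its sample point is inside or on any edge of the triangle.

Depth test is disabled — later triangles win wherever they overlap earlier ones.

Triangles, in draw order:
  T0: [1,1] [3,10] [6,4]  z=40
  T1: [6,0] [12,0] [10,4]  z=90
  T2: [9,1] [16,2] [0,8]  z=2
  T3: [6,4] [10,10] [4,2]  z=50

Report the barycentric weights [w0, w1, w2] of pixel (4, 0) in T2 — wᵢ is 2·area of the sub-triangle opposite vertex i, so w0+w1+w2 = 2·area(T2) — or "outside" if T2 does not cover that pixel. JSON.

T0:
  2·area = 39  (B↔C swapped to make it positive)
  edge (1, 1)→(6, 4): d=(5,3) inclusive
  edge (6, 4)→(3, 10): d=(-3,6) inclusive
  edge (3, 10)→(1, 1): d=(-2,-9) inclusive
    (0,0)@(1, 1): e=[0,39,0] → #  [on edge]
    (1,0)@(3, 1): e=[-6,27,18] → ·
    (0,1)@(1, 3): e=[10,33,-4] → ·
    (1,1)@(3, 3): e=[4,21,14] → #
    (2,1)@(5, 3): e=[-2,9,32] → ·
    (1,2)@(3, 5): e=[14,15,10] → #
    (2,2)@(5, 5): e=[8,3,28] → #
    (3,2)@(7, 5): e=[2,-9,46] → ·
    (1,3)@(3, 7): e=[24,9,6] → #
    (2,3)@(5, 7): e=[18,-3,24] → ·
    (5,3)@(11, 7): e=[0,-39,78] → ·  [on edge]
    (1,4)@(3, 9): e=[34,3,2] → #
  covered (6 px):
    # · · · · · · · · · ·
    · # · · · · · · · · ·
    · # # · · · · · · · ·
    · # · · · · · · · · ·
    · # · · · · · · · · ·
T1:
  2·area = 24
  edge (6, 0)→(12, 0): d=(6,0) inclusive
  edge (12, 0)→(10, 4): d=(-2,4) inclusive
  edge (10, 4)→(6, 0): d=(-4,-4) inclusive
    (3,0)@(7, 1): e=[6,18,0] → #  [on edge]
    (4,0)@(9, 1): e=[6,10,8] → #
    (5,0)@(11, 1): e=[6,2,16] → #
    (6,0)@(13, 1): e=[6,-6,24] → ·
    (3,1)@(7, 3): e=[18,14,-8] → ·
    (4,1)@(9, 3): e=[18,6,0] → #  [on edge]
    (5,1)@(11, 3): e=[18,-2,8] → ·
    (4,2)@(9, 5): e=[30,2,-8] → ·
    (5,2)@(11, 5): e=[30,-6,0] → ·  [on edge]
    (6,3)@(13, 7): e=[42,-18,0] → ·  [on edge]
    (7,4)@(15, 9): e=[54,-30,0] → ·  [on edge]
  covered (4 px):
    · · · # # # · · · · ·
    · · · · # · · · · · ·
    · · · · · · · · · · ·
    · · · · · · · · · · ·
    · · · · · · · · · · ·
T2:
  2·area = 58
  edge (9, 1)→(16, 2): d=(7,1) inclusive
  edge (16, 2)→(0, 8): d=(-16,6) inclusive
  edge (0, 8)→(9, 1): d=(9,-7) inclusive
    (4,0)@(9, 1): e=[0,58,0] → #  [on edge]
    (5,0)@(11, 1): e=[-2,46,14] → ·
    (3,1)@(7, 3): e=[16,38,4] → #
    (5,1)@(11, 3): e=[12,14,32] → #
    (6,1)@(13, 3): e=[10,2,46] → #
    (7,1)@(15, 3): e=[8,-10,60] → ·
    (2,2)@(5, 5): e=[32,18,8] → #
    (4,2)@(9, 5): e=[28,-6,36] → ·
    (5,2)@(11, 5): e=[26,-18,50] → ·
    (6,2)@(13, 5): e=[24,-30,64] → ·
    (2,3)@(5, 7): e=[46,-14,26] → ·
    (3,3)@(7, 7): e=[44,-26,40] → ·
  covered (7 px):
    · · · · # · · · · · ·
    · · · # # # # · · · ·
    · · # # · · · · · · ·
    · · · · · · · · · · ·
    · · · · · · · · · · ·
T3:
  2·area = 4
  edge (6, 4)→(10, 10): d=(4,6) inclusive
  edge (10, 10)→(4, 2): d=(-6,-8) inclusive
  edge (4, 2)→(6, 4): d=(2,2) inclusive
    (1,0)@(3, 1): e=[6,-2,0] → ·  [on edge]
    (2,1)@(5, 3): e=[2,2,0] → #  [on edge]
    (3,1)@(7, 3): e=[-10,18,-4] → ·
    (2,2)@(5, 5): e=[10,-10,4] → ·
    (3,2)@(7, 5): e=[-2,6,0] → ·  [on edge]
    (4,3)@(9, 7): e=[-6,10,0] → ·  [on edge]
    (5,4)@(11, 9): e=[-10,14,0] → ·  [on edge]
  covered (1 px):
    · · · · · · · · · · ·
    · · # · · · · · · · ·
    · · · · · · · · · · ·
    · · · · · · · · · · ·
    · · · · · · · · · · ·

Result: [58,0,0]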